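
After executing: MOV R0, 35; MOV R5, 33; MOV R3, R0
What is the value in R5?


Register state trace:
  MOV R0, 35  → R0 = 35
  MOV R5, 33  → R5 = 33
  MOV R3, R0  → R3 = 35
Final: R5 = 33

33


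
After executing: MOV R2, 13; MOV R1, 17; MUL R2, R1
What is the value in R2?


Register state trace:
  MOV R2, 13  → R2 = 13
  MOV R1, 17  → R1 = 17
  MUL R2, R1  → R2 = 13 * 17 = 221
Final: R2 = 221

221


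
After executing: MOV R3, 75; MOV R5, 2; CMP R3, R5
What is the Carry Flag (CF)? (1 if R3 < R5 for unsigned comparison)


Register state trace:
  MOV R3, 75  → R3 = 75
  MOV R5, 2  → R5 = 2
  CMP R3, R5  → unsigned 75 - 2: no borrow
  75 >= 2, so CF = 0
CF = 0

0


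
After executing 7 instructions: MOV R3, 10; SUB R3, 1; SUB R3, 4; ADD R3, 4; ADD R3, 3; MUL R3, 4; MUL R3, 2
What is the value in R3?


Register state trace:
  MOV R3, 10  → R3 = 10
  SUB R3, 1  → R3 = 10 - 1 = 9
  SUB R3, 4  → R3 = 9 - 4 = 5
  ADD R3, 4  → R3 = 5 + 4 = 9
  ADD R3, 3  → R3 = 9 + 3 = 12
  MUL R3, 4  → R3 = 12 * 4 = 48
  MUL R3, 2  → R3 = 48 * 2 = 96
Final: R3 = 96

96


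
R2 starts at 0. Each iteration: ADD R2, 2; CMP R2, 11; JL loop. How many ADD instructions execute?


Loop trace (R2 starts at 0, target 11, step 2):
  ADD #1: R2 = 0 + 2 = 2  → 2 < 11, loop
  ADD #2: R2 = 2 + 2 = 4  → 4 < 11, loop
  ADD #3: R2 = 4 + 2 = 6  → 6 < 11, loop
  ADD #4: R2 = 6 + 2 = 8  → 8 < 11, loop
  ADD #5: R2 = 8 + 2 = 10  → 10 < 11, loop
  ADD #6: R2 = 10 + 2 = 12  → 12 >= 11, exit
Total ADD instructions: 6

6


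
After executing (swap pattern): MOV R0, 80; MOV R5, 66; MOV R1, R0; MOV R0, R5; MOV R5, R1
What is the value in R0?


Register state trace (swap pattern):
  MOV R0, 80  → R0 = 80
  MOV R5, 66  → R5 = 66
  MOV R1, R0  → R1 = 80  (save R0)
  MOV R0, R5  → R0 = 66  (R0 gets R5's value)
  MOV R5, R1  → R5 = 80  (R5 gets saved value)
Final: R0 = 66

66


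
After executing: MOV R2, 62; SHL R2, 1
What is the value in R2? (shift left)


Register state trace:
  MOV R2, 62  → R2 = 62
  SHL R2, 1  → R2 = 62 << 1 = 62 * 2^1 = 124
Final: R2 = 124

124


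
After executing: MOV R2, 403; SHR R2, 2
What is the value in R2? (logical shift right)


Register state trace:
  MOV R2, 403  → R2 = 403
  SHR R2, 2  → R2 = 403 >> 2 = 403 // 2^2 = 100
Final: R2 = 100

100


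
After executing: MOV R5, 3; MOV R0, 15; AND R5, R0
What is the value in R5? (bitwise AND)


Register state trace:
  MOV R5, 3  → R5 = 3 (0b00000011)
  MOV R0, 15  → R0 = 15 (0b00001111)
  AND R5, R0  → R5 = 3 AND 15 = 3 (0b00000011)
Final: R5 = 3

3


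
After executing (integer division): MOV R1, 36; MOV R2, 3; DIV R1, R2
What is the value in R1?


Register state trace:
  MOV R1, 36  → R1 = 36
  MOV R2, 3  → R2 = 3
  DIV R1, R2  → R1 = 36 // 3 = 12
Final: R1 = 12

12


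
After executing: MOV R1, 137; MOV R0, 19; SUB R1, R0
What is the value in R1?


Register state trace:
  MOV R1, 137  → R1 = 137
  MOV R0, 19  → R0 = 19
  SUB R1, R0  → R1 = 137 - 19 = 118
Final: R1 = 118

118


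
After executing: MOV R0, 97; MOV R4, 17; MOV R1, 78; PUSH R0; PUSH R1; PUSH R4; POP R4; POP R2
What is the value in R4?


Stack trace (top is rightmost):
  MOV R0, 97  → R0 = 97
  MOV R4, 17  → R4 = 17
  MOV R1, 78  → R1 = 78
  PUSH R0  → stack: [97]
  PUSH R1  → stack: [97, 78]
  PUSH R4  → stack: [97, 78, 17]
  POP R4  → R4 = 17, stack: [97, 78]
  POP R2  → R2 = 78, stack: [97]
Final: R4 = 17

17


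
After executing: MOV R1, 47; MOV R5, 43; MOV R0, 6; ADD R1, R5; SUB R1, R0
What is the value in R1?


Register state trace:
  MOV R1, 47  → R1 = 47
  MOV R5, 43  → R5 = 43
  MOV R0, 6  → R0 = 6
  ADD R1, R5  → R1 = 47 + 43 = 90
  SUB R1, R0  → R1 = 90 - 6 = 84
Final: R1 = 84

84


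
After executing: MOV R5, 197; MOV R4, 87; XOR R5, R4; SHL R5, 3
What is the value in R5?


Register state trace:
  MOV R5, 197  → R5 = 197 (0b11000101)
  MOV R4, 87  → R4 = 87 (0b01010111)
  XOR R5, R4  → R5 = 197 XOR 87 = 146 (0b10010010)
  SHL R5, 3  → R5 = 146 << 3 = 1168
Final: R5 = 1168

1168


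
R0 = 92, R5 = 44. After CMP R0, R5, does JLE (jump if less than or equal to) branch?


Trace:
  R0 = 92, R5 = 44
  CMP R0, R5  → compares 92 vs 44
  JLE checks: is 92 less than or equal to 44?
  92 > 44, so condition is false
Branch taken: No

No


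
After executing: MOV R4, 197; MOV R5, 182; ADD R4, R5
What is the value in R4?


Register state trace:
  MOV R4, 197  → R4 = 197
  MOV R5, 182  → R5 = 182
  ADD R4, R5  → R4 = 197 + 182 = 379
Final: R4 = 379

379


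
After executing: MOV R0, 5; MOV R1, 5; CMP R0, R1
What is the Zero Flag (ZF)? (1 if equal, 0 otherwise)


Register state trace:
  MOV R0, 5  → R0 = 5
  MOV R1, 5  → R1 = 5
  CMP R0, R1  → computes 5 - 5 = 0
  Result is zero, so values are equal
ZF = 1

1


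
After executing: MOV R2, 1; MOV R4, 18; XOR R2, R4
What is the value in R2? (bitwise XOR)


Register state trace:
  MOV R2, 1  → R2 = 1 (0b00000001)
  MOV R4, 18  → R4 = 18 (0b00010010)
  XOR R2, R4  → R2 = 1 XOR 18 = 19 (0b00010011)
Final: R2 = 19

19


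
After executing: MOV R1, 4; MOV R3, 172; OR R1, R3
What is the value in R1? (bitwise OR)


Register state trace:
  MOV R1, 4  → R1 = 4 (0b00000100)
  MOV R3, 172  → R3 = 172 (0b10101100)
  OR R1, R3   → R1 = 4 OR 172 = 172 (0b10101100)
Final: R1 = 172

172


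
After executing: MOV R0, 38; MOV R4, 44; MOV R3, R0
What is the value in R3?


Register state trace:
  MOV R0, 38  → R0 = 38
  MOV R4, 44  → R4 = 44
  MOV R3, R0  → R3 = 38
Final: R3 = 38

38


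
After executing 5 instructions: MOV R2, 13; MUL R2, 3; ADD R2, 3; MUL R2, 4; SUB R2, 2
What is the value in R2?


Register state trace:
  MOV R2, 13  → R2 = 13
  MUL R2, 3  → R2 = 13 * 3 = 39
  ADD R2, 3  → R2 = 39 + 3 = 42
  MUL R2, 4  → R2 = 42 * 4 = 168
  SUB R2, 2  → R2 = 168 - 2 = 166
Final: R2 = 166

166


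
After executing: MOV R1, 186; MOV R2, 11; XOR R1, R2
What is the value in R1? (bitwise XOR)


Register state trace:
  MOV R1, 186  → R1 = 186 (0b10111010)
  MOV R2, 11  → R2 = 11 (0b00001011)
  XOR R1, R2  → R1 = 186 XOR 11 = 177 (0b10110001)
Final: R1 = 177

177


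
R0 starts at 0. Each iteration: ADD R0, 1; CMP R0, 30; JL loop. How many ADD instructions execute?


Loop trace (R0 starts at 0, target 30, step 1):
  ADD #1: R0 = 0 + 1 = 1  → 1 < 30, loop
  ADD #2: R0 = 1 + 1 = 2  → 2 < 30, loop
  ADD #3: R0 = 2 + 1 = 3  → 3 < 30, loop
  ADD #4: R0 = 3 + 1 = 4  → 4 < 30, loop
  ADD #5: R0 = 4 + 1 = 5  → 5 < 30, loop
  ADD #6: R0 = 5 + 1 = 6  → 6 < 30, loop
  ADD #7: R0 = 6 + 1 = 7  → 7 < 30, loop
  ADD #8: R0 = 7 + 1 = 8  → 8 < 30, loop
  ADD #9: R0 = 8 + 1 = 9  → 9 < 30, loop
  ADD #10: R0 = 9 + 1 = 10  → 10 < 30, loop
  ADD #11: R0 = 10 + 1 = 11  → 11 < 30, loop
  ADD #12: R0 = 11 + 1 = 12  → 12 < 30, loop
  ADD #13: R0 = 12 + 1 = 13  → 13 < 30, loop
  ADD #14: R0 = 13 + 1 = 14  → 14 < 30, loop
  ADD #15: R0 = 14 + 1 = 15  → 15 < 30, loop
  ADD #16: R0 = 15 + 1 = 16  → 16 < 30, loop
  ADD #17: R0 = 16 + 1 = 17  → 17 < 30, loop
  ADD #18: R0 = 17 + 1 = 18  → 18 < 30, loop
  ADD #19: R0 = 18 + 1 = 19  → 19 < 30, loop
  ADD #20: R0 = 19 + 1 = 20  → 20 < 30, loop
  ADD #21: R0 = 20 + 1 = 21  → 21 < 30, loop
  ADD #22: R0 = 21 + 1 = 22  → 22 < 30, loop
  ADD #23: R0 = 22 + 1 = 23  → 23 < 30, loop
  ADD #24: R0 = 23 + 1 = 24  → 24 < 30, loop
  ADD #25: R0 = 24 + 1 = 25  → 25 < 30, loop
  ADD #26: R0 = 25 + 1 = 26  → 26 < 30, loop
  ADD #27: R0 = 26 + 1 = 27  → 27 < 30, loop
  ADD #28: R0 = 27 + 1 = 28  → 28 < 30, loop
  ADD #29: R0 = 28 + 1 = 29  → 29 < 30, loop
  ADD #30: R0 = 29 + 1 = 30  → 30 >= 30, exit
Total ADD instructions: 30

30


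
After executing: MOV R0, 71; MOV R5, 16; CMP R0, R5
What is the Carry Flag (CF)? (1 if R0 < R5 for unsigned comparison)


Register state trace:
  MOV R0, 71  → R0 = 71
  MOV R5, 16  → R5 = 16
  CMP R0, R5  → unsigned 71 - 16: no borrow
  71 >= 16, so CF = 0
CF = 0

0


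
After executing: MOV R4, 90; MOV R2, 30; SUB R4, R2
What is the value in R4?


Register state trace:
  MOV R4, 90  → R4 = 90
  MOV R2, 30  → R2 = 30
  SUB R4, R2  → R4 = 90 - 30 = 60
Final: R4 = 60

60


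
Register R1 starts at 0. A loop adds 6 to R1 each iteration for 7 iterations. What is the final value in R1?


Starting value: R1 = 0
  Iter 1: R1 = 0 + 6 = 6
  Iter 2: R1 = 6 + 6 = 12
  Iter 3: R1 = 12 + 6 = 18
  Iter 4: R1 = 18 + 6 = 24
  Iter 5: R1 = 24 + 6 = 30
  Iter 6: R1 = 30 + 6 = 36
  Iter 7: R1 = 36 + 6 = 42
Final: R1 = 42

42


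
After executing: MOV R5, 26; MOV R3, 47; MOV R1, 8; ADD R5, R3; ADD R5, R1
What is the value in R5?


Register state trace:
  MOV R5, 26  → R5 = 26
  MOV R3, 47  → R3 = 47
  MOV R1, 8  → R1 = 8
  ADD R5, R3  → R5 = 26 + 47 = 73
  ADD R5, R1  → R5 = 73 + 8 = 81
Final: R5 = 81

81


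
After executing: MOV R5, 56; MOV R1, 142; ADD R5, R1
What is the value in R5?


Register state trace:
  MOV R5, 56  → R5 = 56
  MOV R1, 142  → R1 = 142
  ADD R5, R1  → R5 = 56 + 142 = 198
Final: R5 = 198

198


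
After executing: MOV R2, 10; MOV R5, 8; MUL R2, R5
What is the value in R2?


Register state trace:
  MOV R2, 10  → R2 = 10
  MOV R5, 8  → R5 = 8
  MUL R2, R5  → R2 = 10 * 8 = 80
Final: R2 = 80

80


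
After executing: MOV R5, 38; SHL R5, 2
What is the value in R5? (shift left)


Register state trace:
  MOV R5, 38  → R5 = 38
  SHL R5, 2  → R5 = 38 << 2 = 38 * 2^2 = 152
Final: R5 = 152

152


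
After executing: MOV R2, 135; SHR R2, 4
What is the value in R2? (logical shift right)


Register state trace:
  MOV R2, 135  → R2 = 135
  SHR R2, 4  → R2 = 135 >> 4 = 135 // 2^4 = 8
Final: R2 = 8

8


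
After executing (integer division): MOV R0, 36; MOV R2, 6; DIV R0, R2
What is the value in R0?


Register state trace:
  MOV R0, 36  → R0 = 36
  MOV R2, 6  → R2 = 6
  DIV R0, R2  → R0 = 36 // 6 = 6
Final: R0 = 6

6


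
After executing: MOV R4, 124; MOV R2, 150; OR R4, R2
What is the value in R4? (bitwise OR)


Register state trace:
  MOV R4, 124  → R4 = 124 (0b01111100)
  MOV R2, 150  → R2 = 150 (0b10010110)
  OR R4, R2   → R4 = 124 OR 150 = 254 (0b11111110)
Final: R4 = 254

254


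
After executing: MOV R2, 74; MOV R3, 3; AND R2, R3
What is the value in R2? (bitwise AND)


Register state trace:
  MOV R2, 74  → R2 = 74 (0b01001010)
  MOV R3, 3  → R3 = 3 (0b00000011)
  AND R2, R3  → R2 = 74 AND 3 = 2 (0b00000010)
Final: R2 = 2

2


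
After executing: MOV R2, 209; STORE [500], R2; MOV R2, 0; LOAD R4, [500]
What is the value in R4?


Register and memory trace:
  MOV R2, 209  → R2 = 209
  STORE [500], R2  → mem[500] = 209
  MOV R2, 0  → R2 = 0
  LOAD R4, [500]  → R4 = mem[500] = 209
Final: R4 = 209

209


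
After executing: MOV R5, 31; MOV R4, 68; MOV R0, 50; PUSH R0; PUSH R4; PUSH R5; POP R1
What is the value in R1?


Stack trace (top is rightmost):
  MOV R5, 31  → R5 = 31
  MOV R4, 68  → R4 = 68
  MOV R0, 50  → R0 = 50
  PUSH R0  → stack: [50]
  PUSH R4  → stack: [50, 68]
  PUSH R5  → stack: [50, 68, 31]
  POP R1  → R1 = 31, stack: [50, 68]
Final: R1 = 31

31


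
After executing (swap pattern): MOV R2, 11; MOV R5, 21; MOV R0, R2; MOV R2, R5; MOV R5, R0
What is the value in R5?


Register state trace (swap pattern):
  MOV R2, 11  → R2 = 11
  MOV R5, 21  → R5 = 21
  MOV R0, R2  → R0 = 11  (save R2)
  MOV R2, R5  → R2 = 21  (R2 gets R5's value)
  MOV R5, R0  → R5 = 11  (R5 gets saved value)
Final: R5 = 11

11


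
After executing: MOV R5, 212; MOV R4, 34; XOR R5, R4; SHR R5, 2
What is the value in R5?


Register state trace:
  MOV R5, 212  → R5 = 212 (0b11010100)
  MOV R4, 34  → R4 = 34 (0b00100010)
  XOR R5, R4  → R5 = 212 XOR 34 = 246 (0b11110110)
  SHR R5, 2  → R5 = 246 >> 2 = 61
Final: R5 = 61

61


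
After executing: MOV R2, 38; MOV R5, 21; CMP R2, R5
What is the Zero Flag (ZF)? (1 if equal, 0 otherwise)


Register state trace:
  MOV R2, 38  → R2 = 38
  MOV R5, 21  → R5 = 21
  CMP R2, R5  → computes 38 - 21 = 17
  Result is nonzero, so values are not equal
ZF = 0

0


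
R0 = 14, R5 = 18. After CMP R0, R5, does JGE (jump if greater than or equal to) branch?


Trace:
  R0 = 14, R5 = 18
  CMP R0, R5  → compares 14 vs 18
  JGE checks: is 14 greater than or equal to 18?
  14 < 18, so condition is false
Branch taken: No

No


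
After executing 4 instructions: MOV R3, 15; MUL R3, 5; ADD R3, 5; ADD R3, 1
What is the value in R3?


Register state trace:
  MOV R3, 15  → R3 = 15
  MUL R3, 5  → R3 = 15 * 5 = 75
  ADD R3, 5  → R3 = 75 + 5 = 80
  ADD R3, 1  → R3 = 80 + 1 = 81
Final: R3 = 81

81


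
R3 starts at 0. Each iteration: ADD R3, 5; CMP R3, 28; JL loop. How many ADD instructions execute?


Loop trace (R3 starts at 0, target 28, step 5):
  ADD #1: R3 = 0 + 5 = 5  → 5 < 28, loop
  ADD #2: R3 = 5 + 5 = 10  → 10 < 28, loop
  ADD #3: R3 = 10 + 5 = 15  → 15 < 28, loop
  ADD #4: R3 = 15 + 5 = 20  → 20 < 28, loop
  ADD #5: R3 = 20 + 5 = 25  → 25 < 28, loop
  ADD #6: R3 = 25 + 5 = 30  → 30 >= 28, exit
Total ADD instructions: 6

6


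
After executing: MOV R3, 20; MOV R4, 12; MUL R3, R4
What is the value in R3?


Register state trace:
  MOV R3, 20  → R3 = 20
  MOV R4, 12  → R4 = 12
  MUL R3, R4  → R3 = 20 * 12 = 240
Final: R3 = 240

240


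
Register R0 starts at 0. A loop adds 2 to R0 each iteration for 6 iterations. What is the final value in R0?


Starting value: R0 = 0
  Iter 1: R0 = 0 + 2 = 2
  Iter 2: R0 = 2 + 2 = 4
  Iter 3: R0 = 4 + 2 = 6
  Iter 4: R0 = 6 + 2 = 8
  Iter 5: R0 = 8 + 2 = 10
  Iter 6: R0 = 10 + 2 = 12
Final: R0 = 12

12


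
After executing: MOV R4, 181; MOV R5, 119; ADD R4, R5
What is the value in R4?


Register state trace:
  MOV R4, 181  → R4 = 181
  MOV R5, 119  → R5 = 119
  ADD R4, R5  → R4 = 181 + 119 = 300
Final: R4 = 300

300


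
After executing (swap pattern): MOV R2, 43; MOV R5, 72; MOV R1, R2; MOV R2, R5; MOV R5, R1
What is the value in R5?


Register state trace (swap pattern):
  MOV R2, 43  → R2 = 43
  MOV R5, 72  → R5 = 72
  MOV R1, R2  → R1 = 43  (save R2)
  MOV R2, R5  → R2 = 72  (R2 gets R5's value)
  MOV R5, R1  → R5 = 43  (R5 gets saved value)
Final: R5 = 43

43


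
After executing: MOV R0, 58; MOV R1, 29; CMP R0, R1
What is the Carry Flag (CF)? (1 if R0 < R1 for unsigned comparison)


Register state trace:
  MOV R0, 58  → R0 = 58
  MOV R1, 29  → R1 = 29
  CMP R0, R1  → unsigned 58 - 29: no borrow
  58 >= 29, so CF = 0
CF = 0

0


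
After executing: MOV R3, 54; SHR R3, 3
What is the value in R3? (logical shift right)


Register state trace:
  MOV R3, 54  → R3 = 54
  SHR R3, 3  → R3 = 54 >> 3 = 54 // 2^3 = 6
Final: R3 = 6

6


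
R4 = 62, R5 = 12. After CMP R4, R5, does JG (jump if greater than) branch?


Trace:
  R4 = 62, R5 = 12
  CMP R4, R5  → compares 62 vs 12
  JG checks: is 62 greater than 12?
  62 > 12, so condition is true
Branch taken: Yes

Yes


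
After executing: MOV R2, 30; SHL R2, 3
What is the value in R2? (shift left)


Register state trace:
  MOV R2, 30  → R2 = 30
  SHL R2, 3  → R2 = 30 << 3 = 30 * 2^3 = 240
Final: R2 = 240

240


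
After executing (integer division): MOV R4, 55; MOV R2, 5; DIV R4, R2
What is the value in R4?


Register state trace:
  MOV R4, 55  → R4 = 55
  MOV R2, 5  → R2 = 5
  DIV R4, R2  → R4 = 55 // 5 = 11
Final: R4 = 11

11


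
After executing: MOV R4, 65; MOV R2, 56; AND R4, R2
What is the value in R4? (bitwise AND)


Register state trace:
  MOV R4, 65  → R4 = 65 (0b01000001)
  MOV R2, 56  → R2 = 56 (0b00111000)
  AND R4, R2  → R4 = 65 AND 56 = 0 (0b00000000)
Final: R4 = 0

0


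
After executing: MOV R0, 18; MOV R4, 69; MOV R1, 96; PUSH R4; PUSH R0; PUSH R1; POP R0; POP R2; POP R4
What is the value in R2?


Stack trace (top is rightmost):
  MOV R0, 18  → R0 = 18
  MOV R4, 69  → R4 = 69
  MOV R1, 96  → R1 = 96
  PUSH R4  → stack: [69]
  PUSH R0  → stack: [69, 18]
  PUSH R1  → stack: [69, 18, 96]
  POP R0  → R0 = 96, stack: [69, 18]
  POP R2  → R2 = 18, stack: [69]
  POP R4  → R4 = 69, stack: []
Final: R2 = 18

18


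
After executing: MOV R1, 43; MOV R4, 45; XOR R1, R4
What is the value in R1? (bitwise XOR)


Register state trace:
  MOV R1, 43  → R1 = 43 (0b00101011)
  MOV R4, 45  → R4 = 45 (0b00101101)
  XOR R1, R4  → R1 = 43 XOR 45 = 6 (0b00000110)
Final: R1 = 6

6


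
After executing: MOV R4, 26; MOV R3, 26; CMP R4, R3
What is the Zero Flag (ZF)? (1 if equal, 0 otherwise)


Register state trace:
  MOV R4, 26  → R4 = 26
  MOV R3, 26  → R3 = 26
  CMP R4, R3  → computes 26 - 26 = 0
  Result is zero, so values are equal
ZF = 1

1


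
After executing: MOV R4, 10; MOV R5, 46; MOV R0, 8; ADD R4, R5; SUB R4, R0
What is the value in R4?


Register state trace:
  MOV R4, 10  → R4 = 10
  MOV R5, 46  → R5 = 46
  MOV R0, 8  → R0 = 8
  ADD R4, R5  → R4 = 10 + 46 = 56
  SUB R4, R0  → R4 = 56 - 8 = 48
Final: R4 = 48

48


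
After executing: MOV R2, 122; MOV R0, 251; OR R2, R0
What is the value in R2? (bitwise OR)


Register state trace:
  MOV R2, 122  → R2 = 122 (0b01111010)
  MOV R0, 251  → R0 = 251 (0b11111011)
  OR R2, R0   → R2 = 122 OR 251 = 251 (0b11111011)
Final: R2 = 251

251


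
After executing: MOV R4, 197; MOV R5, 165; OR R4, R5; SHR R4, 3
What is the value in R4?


Register state trace:
  MOV R4, 197  → R4 = 197 (0b11000101)
  MOV R5, 165  → R5 = 165 (0b10100101)
  OR R4, R5  → R4 = 197 OR 165 = 229 (0b11100101)
  SHR R4, 3  → R4 = 229 >> 3 = 28
Final: R4 = 28

28


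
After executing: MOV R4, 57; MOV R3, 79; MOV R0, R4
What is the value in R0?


Register state trace:
  MOV R4, 57  → R4 = 57
  MOV R3, 79  → R3 = 79
  MOV R0, R4  → R0 = 57
Final: R0 = 57

57


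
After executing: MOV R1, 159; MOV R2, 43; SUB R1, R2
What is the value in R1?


Register state trace:
  MOV R1, 159  → R1 = 159
  MOV R2, 43  → R2 = 43
  SUB R1, R2  → R1 = 159 - 43 = 116
Final: R1 = 116

116


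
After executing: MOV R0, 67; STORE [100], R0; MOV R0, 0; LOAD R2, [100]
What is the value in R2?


Register and memory trace:
  MOV R0, 67  → R0 = 67
  STORE [100], R0  → mem[100] = 67
  MOV R0, 0  → R0 = 0
  LOAD R2, [100]  → R2 = mem[100] = 67
Final: R2 = 67

67


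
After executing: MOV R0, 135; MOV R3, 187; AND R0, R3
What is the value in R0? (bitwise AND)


Register state trace:
  MOV R0, 135  → R0 = 135 (0b10000111)
  MOV R3, 187  → R3 = 187 (0b10111011)
  AND R0, R3  → R0 = 135 AND 187 = 131 (0b10000011)
Final: R0 = 131

131


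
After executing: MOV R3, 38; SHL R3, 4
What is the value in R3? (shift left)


Register state trace:
  MOV R3, 38  → R3 = 38
  SHL R3, 4  → R3 = 38 << 4 = 38 * 2^4 = 608
Final: R3 = 608

608


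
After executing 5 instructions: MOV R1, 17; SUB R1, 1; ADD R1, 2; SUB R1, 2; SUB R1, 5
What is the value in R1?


Register state trace:
  MOV R1, 17  → R1 = 17
  SUB R1, 1  → R1 = 17 - 1 = 16
  ADD R1, 2  → R1 = 16 + 2 = 18
  SUB R1, 2  → R1 = 18 - 2 = 16
  SUB R1, 5  → R1 = 16 - 5 = 11
Final: R1 = 11

11


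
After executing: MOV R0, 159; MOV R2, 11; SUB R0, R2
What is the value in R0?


Register state trace:
  MOV R0, 159  → R0 = 159
  MOV R2, 11  → R2 = 11
  SUB R0, R2  → R0 = 159 - 11 = 148
Final: R0 = 148

148


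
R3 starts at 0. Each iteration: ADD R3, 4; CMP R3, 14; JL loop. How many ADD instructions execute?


Loop trace (R3 starts at 0, target 14, step 4):
  ADD #1: R3 = 0 + 4 = 4  → 4 < 14, loop
  ADD #2: R3 = 4 + 4 = 8  → 8 < 14, loop
  ADD #3: R3 = 8 + 4 = 12  → 12 < 14, loop
  ADD #4: R3 = 12 + 4 = 16  → 16 >= 14, exit
Total ADD instructions: 4

4


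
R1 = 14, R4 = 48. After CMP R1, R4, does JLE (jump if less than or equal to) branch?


Trace:
  R1 = 14, R4 = 48
  CMP R1, R4  → compares 14 vs 48
  JLE checks: is 14 less than or equal to 48?
  14 < 48, so condition is true
Branch taken: Yes

Yes


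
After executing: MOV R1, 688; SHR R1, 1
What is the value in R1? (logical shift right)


Register state trace:
  MOV R1, 688  → R1 = 688
  SHR R1, 1  → R1 = 688 >> 1 = 688 // 2^1 = 344
Final: R1 = 344

344


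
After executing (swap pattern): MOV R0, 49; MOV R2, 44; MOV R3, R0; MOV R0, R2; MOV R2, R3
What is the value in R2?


Register state trace (swap pattern):
  MOV R0, 49  → R0 = 49
  MOV R2, 44  → R2 = 44
  MOV R3, R0  → R3 = 49  (save R0)
  MOV R0, R2  → R0 = 44  (R0 gets R2's value)
  MOV R2, R3  → R2 = 49  (R2 gets saved value)
Final: R2 = 49

49


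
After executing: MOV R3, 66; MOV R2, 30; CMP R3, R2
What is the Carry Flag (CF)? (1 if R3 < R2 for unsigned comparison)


Register state trace:
  MOV R3, 66  → R3 = 66
  MOV R2, 30  → R2 = 30
  CMP R3, R2  → unsigned 66 - 30: no borrow
  66 >= 30, so CF = 0
CF = 0

0


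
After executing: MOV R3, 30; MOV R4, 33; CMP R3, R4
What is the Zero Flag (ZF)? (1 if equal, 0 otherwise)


Register state trace:
  MOV R3, 30  → R3 = 30
  MOV R4, 33  → R4 = 33
  CMP R3, R4  → computes 30 - 33 = -3
  Result is nonzero, so values are not equal
ZF = 0

0


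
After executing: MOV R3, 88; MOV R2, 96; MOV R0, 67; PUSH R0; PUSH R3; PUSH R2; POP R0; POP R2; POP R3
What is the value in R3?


Stack trace (top is rightmost):
  MOV R3, 88  → R3 = 88
  MOV R2, 96  → R2 = 96
  MOV R0, 67  → R0 = 67
  PUSH R0  → stack: [67]
  PUSH R3  → stack: [67, 88]
  PUSH R2  → stack: [67, 88, 96]
  POP R0  → R0 = 96, stack: [67, 88]
  POP R2  → R2 = 88, stack: [67]
  POP R3  → R3 = 67, stack: []
Final: R3 = 67

67


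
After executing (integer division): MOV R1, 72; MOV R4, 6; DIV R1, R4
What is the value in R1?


Register state trace:
  MOV R1, 72  → R1 = 72
  MOV R4, 6  → R4 = 6
  DIV R1, R4  → R1 = 72 // 6 = 12
Final: R1 = 12

12


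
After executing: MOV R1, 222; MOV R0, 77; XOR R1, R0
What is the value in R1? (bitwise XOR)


Register state trace:
  MOV R1, 222  → R1 = 222 (0b11011110)
  MOV R0, 77  → R0 = 77 (0b01001101)
  XOR R1, R0  → R1 = 222 XOR 77 = 147 (0b10010011)
Final: R1 = 147

147


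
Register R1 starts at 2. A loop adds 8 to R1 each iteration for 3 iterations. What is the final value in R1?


Starting value: R1 = 2
  Iter 1: R1 = 2 + 8 = 10
  Iter 2: R1 = 10 + 8 = 18
  Iter 3: R1 = 18 + 8 = 26
Final: R1 = 26

26


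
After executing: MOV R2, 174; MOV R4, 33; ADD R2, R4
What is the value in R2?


Register state trace:
  MOV R2, 174  → R2 = 174
  MOV R4, 33  → R4 = 33
  ADD R2, R4  → R2 = 174 + 33 = 207
Final: R2 = 207

207


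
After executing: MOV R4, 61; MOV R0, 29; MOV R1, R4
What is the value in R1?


Register state trace:
  MOV R4, 61  → R4 = 61
  MOV R0, 29  → R0 = 29
  MOV R1, R4  → R1 = 61
Final: R1 = 61

61


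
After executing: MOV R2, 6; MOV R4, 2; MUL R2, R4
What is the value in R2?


Register state trace:
  MOV R2, 6  → R2 = 6
  MOV R4, 2  → R4 = 2
  MUL R2, R4  → R2 = 6 * 2 = 12
Final: R2 = 12

12


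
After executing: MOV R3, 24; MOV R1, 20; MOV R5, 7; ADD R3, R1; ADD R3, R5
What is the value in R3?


Register state trace:
  MOV R3, 24  → R3 = 24
  MOV R1, 20  → R1 = 20
  MOV R5, 7  → R5 = 7
  ADD R3, R1  → R3 = 24 + 20 = 44
  ADD R3, R5  → R3 = 44 + 7 = 51
Final: R3 = 51

51


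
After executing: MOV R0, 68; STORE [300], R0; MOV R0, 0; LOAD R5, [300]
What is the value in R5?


Register and memory trace:
  MOV R0, 68  → R0 = 68
  STORE [300], R0  → mem[300] = 68
  MOV R0, 0  → R0 = 0
  LOAD R5, [300]  → R5 = mem[300] = 68
Final: R5 = 68

68


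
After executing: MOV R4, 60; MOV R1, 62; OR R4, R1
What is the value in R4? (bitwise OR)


Register state trace:
  MOV R4, 60  → R4 = 60 (0b00111100)
  MOV R1, 62  → R1 = 62 (0b00111110)
  OR R4, R1   → R4 = 60 OR 62 = 62 (0b00111110)
Final: R4 = 62

62


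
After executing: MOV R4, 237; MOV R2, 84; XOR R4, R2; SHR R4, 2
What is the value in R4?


Register state trace:
  MOV R4, 237  → R4 = 237 (0b11101101)
  MOV R2, 84  → R2 = 84 (0b01010100)
  XOR R4, R2  → R4 = 237 XOR 84 = 185 (0b10111001)
  SHR R4, 2  → R4 = 185 >> 2 = 46
Final: R4 = 46

46


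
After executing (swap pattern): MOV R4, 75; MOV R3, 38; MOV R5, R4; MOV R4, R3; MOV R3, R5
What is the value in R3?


Register state trace (swap pattern):
  MOV R4, 75  → R4 = 75
  MOV R3, 38  → R3 = 38
  MOV R5, R4  → R5 = 75  (save R4)
  MOV R4, R3  → R4 = 38  (R4 gets R3's value)
  MOV R3, R5  → R3 = 75  (R3 gets saved value)
Final: R3 = 75

75


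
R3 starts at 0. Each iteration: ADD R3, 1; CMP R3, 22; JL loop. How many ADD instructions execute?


Loop trace (R3 starts at 0, target 22, step 1):
  ADD #1: R3 = 0 + 1 = 1  → 1 < 22, loop
  ADD #2: R3 = 1 + 1 = 2  → 2 < 22, loop
  ADD #3: R3 = 2 + 1 = 3  → 3 < 22, loop
  ADD #4: R3 = 3 + 1 = 4  → 4 < 22, loop
  ADD #5: R3 = 4 + 1 = 5  → 5 < 22, loop
  ADD #6: R3 = 5 + 1 = 6  → 6 < 22, loop
  ADD #7: R3 = 6 + 1 = 7  → 7 < 22, loop
  ADD #8: R3 = 7 + 1 = 8  → 8 < 22, loop
  ADD #9: R3 = 8 + 1 = 9  → 9 < 22, loop
  ADD #10: R3 = 9 + 1 = 10  → 10 < 22, loop
  ADD #11: R3 = 10 + 1 = 11  → 11 < 22, loop
  ADD #12: R3 = 11 + 1 = 12  → 12 < 22, loop
  ADD #13: R3 = 12 + 1 = 13  → 13 < 22, loop
  ADD #14: R3 = 13 + 1 = 14  → 14 < 22, loop
  ADD #15: R3 = 14 + 1 = 15  → 15 < 22, loop
  ADD #16: R3 = 15 + 1 = 16  → 16 < 22, loop
  ADD #17: R3 = 16 + 1 = 17  → 17 < 22, loop
  ADD #18: R3 = 17 + 1 = 18  → 18 < 22, loop
  ADD #19: R3 = 18 + 1 = 19  → 19 < 22, loop
  ADD #20: R3 = 19 + 1 = 20  → 20 < 22, loop
  ADD #21: R3 = 20 + 1 = 21  → 21 < 22, loop
  ADD #22: R3 = 21 + 1 = 22  → 22 >= 22, exit
Total ADD instructions: 22

22


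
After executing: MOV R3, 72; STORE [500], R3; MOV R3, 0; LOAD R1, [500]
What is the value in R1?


Register and memory trace:
  MOV R3, 72  → R3 = 72
  STORE [500], R3  → mem[500] = 72
  MOV R3, 0  → R3 = 0
  LOAD R1, [500]  → R1 = mem[500] = 72
Final: R1 = 72

72


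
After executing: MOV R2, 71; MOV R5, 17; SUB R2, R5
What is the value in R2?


Register state trace:
  MOV R2, 71  → R2 = 71
  MOV R5, 17  → R5 = 17
  SUB R2, R5  → R2 = 71 - 17 = 54
Final: R2 = 54

54


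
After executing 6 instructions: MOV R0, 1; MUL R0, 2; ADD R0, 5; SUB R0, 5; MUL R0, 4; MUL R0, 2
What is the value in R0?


Register state trace:
  MOV R0, 1  → R0 = 1
  MUL R0, 2  → R0 = 1 * 2 = 2
  ADD R0, 5  → R0 = 2 + 5 = 7
  SUB R0, 5  → R0 = 7 - 5 = 2
  MUL R0, 4  → R0 = 2 * 4 = 8
  MUL R0, 2  → R0 = 8 * 2 = 16
Final: R0 = 16

16


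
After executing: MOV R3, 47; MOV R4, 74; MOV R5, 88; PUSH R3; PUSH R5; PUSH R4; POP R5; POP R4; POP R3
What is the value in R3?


Stack trace (top is rightmost):
  MOV R3, 47  → R3 = 47
  MOV R4, 74  → R4 = 74
  MOV R5, 88  → R5 = 88
  PUSH R3  → stack: [47]
  PUSH R5  → stack: [47, 88]
  PUSH R4  → stack: [47, 88, 74]
  POP R5  → R5 = 74, stack: [47, 88]
  POP R4  → R4 = 88, stack: [47]
  POP R3  → R3 = 47, stack: []
Final: R3 = 47

47


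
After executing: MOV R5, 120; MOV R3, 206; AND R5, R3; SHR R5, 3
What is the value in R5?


Register state trace:
  MOV R5, 120  → R5 = 120 (0b01111000)
  MOV R3, 206  → R3 = 206 (0b11001110)
  AND R5, R3  → R5 = 120 AND 206 = 72 (0b01001000)
  SHR R5, 3  → R5 = 72 >> 3 = 9
Final: R5 = 9

9


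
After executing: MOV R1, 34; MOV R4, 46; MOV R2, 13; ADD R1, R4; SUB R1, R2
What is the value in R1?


Register state trace:
  MOV R1, 34  → R1 = 34
  MOV R4, 46  → R4 = 46
  MOV R2, 13  → R2 = 13
  ADD R1, R4  → R1 = 34 + 46 = 80
  SUB R1, R2  → R1 = 80 - 13 = 67
Final: R1 = 67

67


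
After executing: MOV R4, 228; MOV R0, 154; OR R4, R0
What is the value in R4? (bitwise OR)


Register state trace:
  MOV R4, 228  → R4 = 228 (0b11100100)
  MOV R0, 154  → R0 = 154 (0b10011010)
  OR R4, R0   → R4 = 228 OR 154 = 254 (0b11111110)
Final: R4 = 254

254


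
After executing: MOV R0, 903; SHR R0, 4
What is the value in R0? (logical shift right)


Register state trace:
  MOV R0, 903  → R0 = 903
  SHR R0, 4  → R0 = 903 >> 4 = 903 // 2^4 = 56
Final: R0 = 56

56


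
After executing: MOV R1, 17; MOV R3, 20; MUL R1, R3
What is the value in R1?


Register state trace:
  MOV R1, 17  → R1 = 17
  MOV R3, 20  → R3 = 20
  MUL R1, R3  → R1 = 17 * 20 = 340
Final: R1 = 340

340


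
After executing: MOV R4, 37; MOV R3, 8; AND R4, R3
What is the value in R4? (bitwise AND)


Register state trace:
  MOV R4, 37  → R4 = 37 (0b00100101)
  MOV R3, 8  → R3 = 8 (0b00001000)
  AND R4, R3  → R4 = 37 AND 8 = 0 (0b00000000)
Final: R4 = 0

0


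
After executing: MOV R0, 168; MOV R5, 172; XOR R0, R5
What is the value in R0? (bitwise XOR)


Register state trace:
  MOV R0, 168  → R0 = 168 (0b10101000)
  MOV R5, 172  → R5 = 172 (0b10101100)
  XOR R0, R5  → R0 = 168 XOR 172 = 4 (0b00000100)
Final: R0 = 4

4


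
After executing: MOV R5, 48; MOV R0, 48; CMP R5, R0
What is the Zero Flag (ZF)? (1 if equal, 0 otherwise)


Register state trace:
  MOV R5, 48  → R5 = 48
  MOV R0, 48  → R0 = 48
  CMP R5, R0  → computes 48 - 48 = 0
  Result is zero, so values are equal
ZF = 1

1


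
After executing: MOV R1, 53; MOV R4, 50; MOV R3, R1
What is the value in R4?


Register state trace:
  MOV R1, 53  → R1 = 53
  MOV R4, 50  → R4 = 50
  MOV R3, R1  → R3 = 53
Final: R4 = 50

50


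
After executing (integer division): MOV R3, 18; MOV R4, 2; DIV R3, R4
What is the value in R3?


Register state trace:
  MOV R3, 18  → R3 = 18
  MOV R4, 2  → R4 = 2
  DIV R3, R4  → R3 = 18 // 2 = 9
Final: R3 = 9

9


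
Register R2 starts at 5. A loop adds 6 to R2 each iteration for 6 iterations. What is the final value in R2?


Starting value: R2 = 5
  Iter 1: R2 = 5 + 6 = 11
  Iter 2: R2 = 11 + 6 = 17
  Iter 3: R2 = 17 + 6 = 23
  Iter 4: R2 = 23 + 6 = 29
  Iter 5: R2 = 29 + 6 = 35
  Iter 6: R2 = 35 + 6 = 41
Final: R2 = 41

41


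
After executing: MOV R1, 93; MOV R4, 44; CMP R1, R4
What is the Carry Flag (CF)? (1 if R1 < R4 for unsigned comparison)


Register state trace:
  MOV R1, 93  → R1 = 93
  MOV R4, 44  → R4 = 44
  CMP R1, R4  → unsigned 93 - 44: no borrow
  93 >= 44, so CF = 0
CF = 0

0


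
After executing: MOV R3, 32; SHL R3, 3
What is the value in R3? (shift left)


Register state trace:
  MOV R3, 32  → R3 = 32
  SHL R3, 3  → R3 = 32 << 3 = 32 * 2^3 = 256
Final: R3 = 256

256


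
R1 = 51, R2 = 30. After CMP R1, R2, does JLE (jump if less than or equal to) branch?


Trace:
  R1 = 51, R2 = 30
  CMP R1, R2  → compares 51 vs 30
  JLE checks: is 51 less than or equal to 30?
  51 > 30, so condition is false
Branch taken: No

No


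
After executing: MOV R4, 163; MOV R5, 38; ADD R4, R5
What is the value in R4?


Register state trace:
  MOV R4, 163  → R4 = 163
  MOV R5, 38  → R5 = 38
  ADD R4, R5  → R4 = 163 + 38 = 201
Final: R4 = 201

201


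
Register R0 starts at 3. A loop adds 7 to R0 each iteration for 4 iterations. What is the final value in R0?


Starting value: R0 = 3
  Iter 1: R0 = 3 + 7 = 10
  Iter 2: R0 = 10 + 7 = 17
  Iter 3: R0 = 17 + 7 = 24
  Iter 4: R0 = 24 + 7 = 31
Final: R0 = 31

31


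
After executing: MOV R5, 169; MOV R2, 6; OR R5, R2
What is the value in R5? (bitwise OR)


Register state trace:
  MOV R5, 169  → R5 = 169 (0b10101001)
  MOV R2, 6  → R2 = 6 (0b00000110)
  OR R5, R2   → R5 = 169 OR 6 = 175 (0b10101111)
Final: R5 = 175

175


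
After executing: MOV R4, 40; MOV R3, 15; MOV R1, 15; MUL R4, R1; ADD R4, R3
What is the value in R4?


Register state trace:
  MOV R4, 40  → R4 = 40
  MOV R3, 15  → R3 = 15
  MOV R1, 15  → R1 = 15
  MUL R4, R1  → R4 = 40 * 15 = 600
  ADD R4, R3  → R4 = 600 + 15 = 615
Final: R4 = 615

615


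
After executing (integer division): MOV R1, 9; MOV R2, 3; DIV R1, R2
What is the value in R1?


Register state trace:
  MOV R1, 9  → R1 = 9
  MOV R2, 3  → R2 = 3
  DIV R1, R2  → R1 = 9 // 3 = 3
Final: R1 = 3

3


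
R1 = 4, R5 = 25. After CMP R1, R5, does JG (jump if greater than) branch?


Trace:
  R1 = 4, R5 = 25
  CMP R1, R5  → compares 4 vs 25
  JG checks: is 4 greater than 25?
  4 < 25, so condition is false
Branch taken: No

No


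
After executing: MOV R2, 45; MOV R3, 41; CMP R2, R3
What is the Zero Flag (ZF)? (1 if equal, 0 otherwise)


Register state trace:
  MOV R2, 45  → R2 = 45
  MOV R3, 41  → R3 = 41
  CMP R2, R3  → computes 45 - 41 = 4
  Result is nonzero, so values are not equal
ZF = 0

0


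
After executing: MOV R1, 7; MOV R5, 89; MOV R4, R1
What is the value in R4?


Register state trace:
  MOV R1, 7  → R1 = 7
  MOV R5, 89  → R5 = 89
  MOV R4, R1  → R4 = 7
Final: R4 = 7

7


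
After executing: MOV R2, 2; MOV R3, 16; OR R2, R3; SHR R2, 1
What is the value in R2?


Register state trace:
  MOV R2, 2  → R2 = 2 (0b00000010)
  MOV R3, 16  → R3 = 16 (0b00010000)
  OR R2, R3  → R2 = 2 OR 16 = 18 (0b00010010)
  SHR R2, 1  → R2 = 18 >> 1 = 9
Final: R2 = 9

9


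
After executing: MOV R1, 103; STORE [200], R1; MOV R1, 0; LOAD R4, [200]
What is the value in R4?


Register and memory trace:
  MOV R1, 103  → R1 = 103
  STORE [200], R1  → mem[200] = 103
  MOV R1, 0  → R1 = 0
  LOAD R4, [200]  → R4 = mem[200] = 103
Final: R4 = 103

103


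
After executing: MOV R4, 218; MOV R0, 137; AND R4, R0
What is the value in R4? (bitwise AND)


Register state trace:
  MOV R4, 218  → R4 = 218 (0b11011010)
  MOV R0, 137  → R0 = 137 (0b10001001)
  AND R4, R0  → R4 = 218 AND 137 = 136 (0b10001000)
Final: R4 = 136

136


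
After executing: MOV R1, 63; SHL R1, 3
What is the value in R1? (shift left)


Register state trace:
  MOV R1, 63  → R1 = 63
  SHL R1, 3  → R1 = 63 << 3 = 63 * 2^3 = 504
Final: R1 = 504

504


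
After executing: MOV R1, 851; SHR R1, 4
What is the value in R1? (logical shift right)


Register state trace:
  MOV R1, 851  → R1 = 851
  SHR R1, 4  → R1 = 851 >> 4 = 851 // 2^4 = 53
Final: R1 = 53

53


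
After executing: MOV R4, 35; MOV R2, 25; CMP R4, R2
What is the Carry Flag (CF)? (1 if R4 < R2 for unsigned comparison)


Register state trace:
  MOV R4, 35  → R4 = 35
  MOV R2, 25  → R2 = 25
  CMP R4, R2  → unsigned 35 - 25: no borrow
  35 >= 25, so CF = 0
CF = 0

0


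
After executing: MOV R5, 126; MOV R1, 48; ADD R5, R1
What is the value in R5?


Register state trace:
  MOV R5, 126  → R5 = 126
  MOV R1, 48  → R1 = 48
  ADD R5, R1  → R5 = 126 + 48 = 174
Final: R5 = 174

174


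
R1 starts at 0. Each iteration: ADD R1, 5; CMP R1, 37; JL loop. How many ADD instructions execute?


Loop trace (R1 starts at 0, target 37, step 5):
  ADD #1: R1 = 0 + 5 = 5  → 5 < 37, loop
  ADD #2: R1 = 5 + 5 = 10  → 10 < 37, loop
  ADD #3: R1 = 10 + 5 = 15  → 15 < 37, loop
  ADD #4: R1 = 15 + 5 = 20  → 20 < 37, loop
  ADD #5: R1 = 20 + 5 = 25  → 25 < 37, loop
  ADD #6: R1 = 25 + 5 = 30  → 30 < 37, loop
  ADD #7: R1 = 30 + 5 = 35  → 35 < 37, loop
  ADD #8: R1 = 35 + 5 = 40  → 40 >= 37, exit
Total ADD instructions: 8

8


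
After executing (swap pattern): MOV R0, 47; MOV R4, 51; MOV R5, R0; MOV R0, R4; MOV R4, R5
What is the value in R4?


Register state trace (swap pattern):
  MOV R0, 47  → R0 = 47
  MOV R4, 51  → R4 = 51
  MOV R5, R0  → R5 = 47  (save R0)
  MOV R0, R4  → R0 = 51  (R0 gets R4's value)
  MOV R4, R5  → R4 = 47  (R4 gets saved value)
Final: R4 = 47

47


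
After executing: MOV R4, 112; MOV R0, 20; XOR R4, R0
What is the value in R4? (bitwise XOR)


Register state trace:
  MOV R4, 112  → R4 = 112 (0b01110000)
  MOV R0, 20  → R0 = 20 (0b00010100)
  XOR R4, R0  → R4 = 112 XOR 20 = 100 (0b01100100)
Final: R4 = 100

100


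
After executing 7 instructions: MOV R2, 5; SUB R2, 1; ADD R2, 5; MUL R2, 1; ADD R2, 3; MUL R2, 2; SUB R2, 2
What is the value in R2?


Register state trace:
  MOV R2, 5  → R2 = 5
  SUB R2, 1  → R2 = 5 - 1 = 4
  ADD R2, 5  → R2 = 4 + 5 = 9
  MUL R2, 1  → R2 = 9 * 1 = 9
  ADD R2, 3  → R2 = 9 + 3 = 12
  MUL R2, 2  → R2 = 12 * 2 = 24
  SUB R2, 2  → R2 = 24 - 2 = 22
Final: R2 = 22

22


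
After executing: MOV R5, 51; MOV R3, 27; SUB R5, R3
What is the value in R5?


Register state trace:
  MOV R5, 51  → R5 = 51
  MOV R3, 27  → R3 = 27
  SUB R5, R3  → R5 = 51 - 27 = 24
Final: R5 = 24

24


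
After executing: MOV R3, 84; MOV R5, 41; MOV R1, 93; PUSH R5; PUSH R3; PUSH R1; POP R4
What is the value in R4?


Stack trace (top is rightmost):
  MOV R3, 84  → R3 = 84
  MOV R5, 41  → R5 = 41
  MOV R1, 93  → R1 = 93
  PUSH R5  → stack: [41]
  PUSH R3  → stack: [41, 84]
  PUSH R1  → stack: [41, 84, 93]
  POP R4  → R4 = 93, stack: [41, 84]
Final: R4 = 93

93


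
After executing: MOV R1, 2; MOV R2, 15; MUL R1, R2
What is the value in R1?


Register state trace:
  MOV R1, 2  → R1 = 2
  MOV R2, 15  → R2 = 15
  MUL R1, R2  → R1 = 2 * 15 = 30
Final: R1 = 30

30


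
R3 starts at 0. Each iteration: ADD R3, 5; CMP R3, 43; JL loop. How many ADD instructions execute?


Loop trace (R3 starts at 0, target 43, step 5):
  ADD #1: R3 = 0 + 5 = 5  → 5 < 43, loop
  ADD #2: R3 = 5 + 5 = 10  → 10 < 43, loop
  ADD #3: R3 = 10 + 5 = 15  → 15 < 43, loop
  ADD #4: R3 = 15 + 5 = 20  → 20 < 43, loop
  ADD #5: R3 = 20 + 5 = 25  → 25 < 43, loop
  ADD #6: R3 = 25 + 5 = 30  → 30 < 43, loop
  ADD #7: R3 = 30 + 5 = 35  → 35 < 43, loop
  ADD #8: R3 = 35 + 5 = 40  → 40 < 43, loop
  ADD #9: R3 = 40 + 5 = 45  → 45 >= 43, exit
Total ADD instructions: 9

9


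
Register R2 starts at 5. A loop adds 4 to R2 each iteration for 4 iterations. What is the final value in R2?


Starting value: R2 = 5
  Iter 1: R2 = 5 + 4 = 9
  Iter 2: R2 = 9 + 4 = 13
  Iter 3: R2 = 13 + 4 = 17
  Iter 4: R2 = 17 + 4 = 21
Final: R2 = 21

21


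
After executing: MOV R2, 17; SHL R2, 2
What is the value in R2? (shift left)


Register state trace:
  MOV R2, 17  → R2 = 17
  SHL R2, 2  → R2 = 17 << 2 = 17 * 2^2 = 68
Final: R2 = 68

68


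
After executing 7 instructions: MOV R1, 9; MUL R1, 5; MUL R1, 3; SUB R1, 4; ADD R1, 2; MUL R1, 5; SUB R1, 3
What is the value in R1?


Register state trace:
  MOV R1, 9  → R1 = 9
  MUL R1, 5  → R1 = 9 * 5 = 45
  MUL R1, 3  → R1 = 45 * 3 = 135
  SUB R1, 4  → R1 = 135 - 4 = 131
  ADD R1, 2  → R1 = 131 + 2 = 133
  MUL R1, 5  → R1 = 133 * 5 = 665
  SUB R1, 3  → R1 = 665 - 3 = 662
Final: R1 = 662

662


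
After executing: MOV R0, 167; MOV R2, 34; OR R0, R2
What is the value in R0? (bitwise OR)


Register state trace:
  MOV R0, 167  → R0 = 167 (0b10100111)
  MOV R2, 34  → R2 = 34 (0b00100010)
  OR R0, R2   → R0 = 167 OR 34 = 167 (0b10100111)
Final: R0 = 167

167


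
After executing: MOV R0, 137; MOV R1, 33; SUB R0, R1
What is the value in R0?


Register state trace:
  MOV R0, 137  → R0 = 137
  MOV R1, 33  → R1 = 33
  SUB R0, R1  → R0 = 137 - 33 = 104
Final: R0 = 104

104


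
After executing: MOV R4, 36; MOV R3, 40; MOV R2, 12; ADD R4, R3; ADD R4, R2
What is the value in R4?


Register state trace:
  MOV R4, 36  → R4 = 36
  MOV R3, 40  → R3 = 40
  MOV R2, 12  → R2 = 12
  ADD R4, R3  → R4 = 36 + 40 = 76
  ADD R4, R2  → R4 = 76 + 12 = 88
Final: R4 = 88

88


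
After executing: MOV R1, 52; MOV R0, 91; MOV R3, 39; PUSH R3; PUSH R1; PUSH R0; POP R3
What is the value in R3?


Stack trace (top is rightmost):
  MOV R1, 52  → R1 = 52
  MOV R0, 91  → R0 = 91
  MOV R3, 39  → R3 = 39
  PUSH R3  → stack: [39]
  PUSH R1  → stack: [39, 52]
  PUSH R0  → stack: [39, 52, 91]
  POP R3  → R3 = 91, stack: [39, 52]
Final: R3 = 91

91


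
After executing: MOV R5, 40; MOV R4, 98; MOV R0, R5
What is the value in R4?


Register state trace:
  MOV R5, 40  → R5 = 40
  MOV R4, 98  → R4 = 98
  MOV R0, R5  → R0 = 40
Final: R4 = 98

98
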